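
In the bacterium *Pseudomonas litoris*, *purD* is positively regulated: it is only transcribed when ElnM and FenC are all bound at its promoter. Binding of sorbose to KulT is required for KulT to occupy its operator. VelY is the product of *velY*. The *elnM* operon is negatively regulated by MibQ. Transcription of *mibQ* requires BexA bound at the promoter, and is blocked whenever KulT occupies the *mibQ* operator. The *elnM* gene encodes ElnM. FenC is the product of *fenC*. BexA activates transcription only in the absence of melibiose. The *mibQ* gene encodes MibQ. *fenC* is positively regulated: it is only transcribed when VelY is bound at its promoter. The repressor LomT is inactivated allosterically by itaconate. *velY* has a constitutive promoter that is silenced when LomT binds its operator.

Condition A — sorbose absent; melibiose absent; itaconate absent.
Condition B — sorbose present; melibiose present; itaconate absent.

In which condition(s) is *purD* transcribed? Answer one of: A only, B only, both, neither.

neither

Condition A:
Sorbose is absent, so KulT is inactive.
Melibiose is absent, so BexA is active.
No repressor is bound and BexA is active, so *mibQ* is transcribed.
So MibQ is produced and active.
With repressor MibQ bound, *elnM* is not transcribed.
So ElnM is not produced.
Itaconate is absent, so LomT is active.
With repressor LomT bound, *velY* is not transcribed.
So VelY is not produced.
Required activator VelY is absent, so *fenC* is not transcribed.
So FenC is not produced.
Required activator ElnM is absent, so *purD* is not transcribed.
→ *purD* is OFF in A.
Condition B:
Sorbose is present, so KulT is active.
Melibiose is present, so BexA is inactive.
With repressor KulT bound, *mibQ* is not transcribed.
So MibQ is not produced.
With no repressor bound, *elnM* is transcribed.
So ElnM is produced and active.
Itaconate is absent, so LomT is active.
With repressor LomT bound, *velY* is not transcribed.
So VelY is not produced.
Required activator VelY is absent, so *fenC* is not transcribed.
So FenC is not produced.
Required activator FenC is absent, so *purD* is not transcribed.
→ *purD* is OFF in B.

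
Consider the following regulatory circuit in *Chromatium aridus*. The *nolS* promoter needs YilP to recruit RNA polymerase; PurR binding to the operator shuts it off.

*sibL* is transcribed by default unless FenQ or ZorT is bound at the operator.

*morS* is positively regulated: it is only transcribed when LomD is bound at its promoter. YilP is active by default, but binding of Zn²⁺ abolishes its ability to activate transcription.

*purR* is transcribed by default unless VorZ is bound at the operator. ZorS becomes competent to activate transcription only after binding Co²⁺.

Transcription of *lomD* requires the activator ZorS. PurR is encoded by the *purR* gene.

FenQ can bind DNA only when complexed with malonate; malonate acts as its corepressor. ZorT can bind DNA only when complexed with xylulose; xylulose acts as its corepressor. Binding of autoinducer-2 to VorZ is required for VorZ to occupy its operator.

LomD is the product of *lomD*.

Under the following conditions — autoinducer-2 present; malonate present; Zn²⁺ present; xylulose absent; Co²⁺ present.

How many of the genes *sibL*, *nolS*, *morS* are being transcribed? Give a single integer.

Malonate is present, so FenQ is active.
Xylulose is absent, so ZorT is inactive.
With repressor FenQ bound, *sibL* is not transcribed.
→ *sibL* is OFF.
Zn²⁺ is present, so YilP is inactive.
Autoinducer-2 is present, so VorZ is active.
With repressor VorZ bound, *purR* is not transcribed.
So PurR is not produced.
Required activator YilP is absent, so *nolS* is not transcribed.
→ *nolS* is OFF.
Co²⁺ is present, so ZorS is active.
No repressor is bound and ZorS is active, so *lomD* is transcribed.
So LomD is produced and active.
No repressor is bound and LomD is active, so *morS* is transcribed.
→ *morS* is ON.
1 of the 3 genes is transcribed.

1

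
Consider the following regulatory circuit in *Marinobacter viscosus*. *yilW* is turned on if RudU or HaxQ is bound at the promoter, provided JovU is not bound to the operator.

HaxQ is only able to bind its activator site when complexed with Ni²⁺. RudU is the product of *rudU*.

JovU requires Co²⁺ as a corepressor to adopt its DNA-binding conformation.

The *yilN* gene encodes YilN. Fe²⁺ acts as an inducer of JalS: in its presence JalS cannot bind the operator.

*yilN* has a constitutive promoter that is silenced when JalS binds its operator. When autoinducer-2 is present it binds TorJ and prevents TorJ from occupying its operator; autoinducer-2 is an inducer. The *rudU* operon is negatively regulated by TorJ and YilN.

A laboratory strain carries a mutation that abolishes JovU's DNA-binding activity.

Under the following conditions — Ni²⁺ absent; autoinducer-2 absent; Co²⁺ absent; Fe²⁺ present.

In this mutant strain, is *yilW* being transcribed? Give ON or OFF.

OFF

JovU is non-functional in this strain, so it has no effect.
Autoinducer-2 is absent, so TorJ is active.
Fe²⁺ is present, so JalS is inactive.
With no repressor bound, *yilN* is transcribed.
So YilN is produced and active.
With repressor TorJ bound, *rudU* is not transcribed.
So RudU is not produced.
Ni²⁺ is absent, so HaxQ is inactive.
No activator is available at the *yilW* promoter, so *yilW* is not transcribed.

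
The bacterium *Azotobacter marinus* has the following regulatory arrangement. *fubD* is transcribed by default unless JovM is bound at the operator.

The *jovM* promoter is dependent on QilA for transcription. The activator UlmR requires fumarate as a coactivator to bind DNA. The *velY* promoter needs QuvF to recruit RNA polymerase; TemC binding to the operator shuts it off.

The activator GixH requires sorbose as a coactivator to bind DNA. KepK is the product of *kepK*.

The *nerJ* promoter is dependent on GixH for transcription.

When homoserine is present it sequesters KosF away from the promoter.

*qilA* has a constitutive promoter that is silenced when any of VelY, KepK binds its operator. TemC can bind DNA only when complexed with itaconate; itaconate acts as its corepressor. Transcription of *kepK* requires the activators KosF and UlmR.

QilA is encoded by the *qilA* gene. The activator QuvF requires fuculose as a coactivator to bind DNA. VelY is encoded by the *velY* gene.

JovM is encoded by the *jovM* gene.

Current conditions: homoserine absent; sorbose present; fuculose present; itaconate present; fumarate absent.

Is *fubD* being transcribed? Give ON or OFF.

OFF

Fuculose is present, so QuvF is active.
Itaconate is present, so TemC is active.
With repressor TemC bound, *velY* is not transcribed.
So VelY is not produced.
Homoserine is absent, so KosF is active.
Fumarate is absent, so UlmR is inactive.
Required activator UlmR is absent, so *kepK* is not transcribed.
So KepK is not produced.
With no repressor bound, *qilA* is transcribed.
So QilA is produced and active.
No repressor is bound and QilA is active, so *jovM* is transcribed.
So JovM is produced and active.
With repressor JovM bound, *fubD* is not transcribed.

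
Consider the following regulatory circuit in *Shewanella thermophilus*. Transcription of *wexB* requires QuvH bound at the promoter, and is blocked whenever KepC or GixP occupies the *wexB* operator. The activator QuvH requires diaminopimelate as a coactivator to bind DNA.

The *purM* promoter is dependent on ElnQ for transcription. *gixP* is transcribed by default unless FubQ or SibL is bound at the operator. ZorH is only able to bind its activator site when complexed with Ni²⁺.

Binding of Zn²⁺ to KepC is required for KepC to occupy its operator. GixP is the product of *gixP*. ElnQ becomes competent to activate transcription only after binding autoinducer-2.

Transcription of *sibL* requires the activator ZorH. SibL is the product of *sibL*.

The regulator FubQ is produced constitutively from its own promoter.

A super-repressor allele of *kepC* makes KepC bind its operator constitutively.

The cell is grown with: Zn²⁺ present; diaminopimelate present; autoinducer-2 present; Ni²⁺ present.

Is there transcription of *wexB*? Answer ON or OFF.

OFF

Diaminopimelate is present, so QuvH is active.
KepC is constitutively active in this strain.
FubQ is produced constitutively and is active.
Ni²⁺ is present, so ZorH is active.
No repressor is bound and ZorH is active, so *sibL* is transcribed.
So SibL is produced and active.
With repressor FubQ bound, *gixP* is not transcribed.
So GixP is not produced.
With repressor KepC bound, *wexB* is not transcribed.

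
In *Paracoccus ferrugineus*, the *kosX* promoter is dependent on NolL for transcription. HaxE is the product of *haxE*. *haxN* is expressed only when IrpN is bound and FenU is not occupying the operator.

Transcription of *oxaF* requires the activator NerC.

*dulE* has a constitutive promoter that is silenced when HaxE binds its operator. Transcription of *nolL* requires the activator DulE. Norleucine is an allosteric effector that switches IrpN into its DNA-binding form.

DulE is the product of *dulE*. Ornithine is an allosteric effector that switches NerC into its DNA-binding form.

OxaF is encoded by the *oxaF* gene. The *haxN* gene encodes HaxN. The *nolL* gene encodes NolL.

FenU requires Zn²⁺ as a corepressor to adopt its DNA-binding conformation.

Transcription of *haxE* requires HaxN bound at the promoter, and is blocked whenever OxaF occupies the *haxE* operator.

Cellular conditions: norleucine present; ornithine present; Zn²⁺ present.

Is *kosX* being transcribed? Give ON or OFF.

ON

Ornithine is present, so NerC is active.
No repressor is bound and NerC is active, so *oxaF* is transcribed.
So OxaF is produced and active.
Norleucine is present, so IrpN is active.
Zn²⁺ is present, so FenU is active.
With repressor FenU bound, *haxN* is not transcribed.
So HaxN is not produced.
With repressor OxaF bound, *haxE* is not transcribed.
So HaxE is not produced.
With no repressor bound, *dulE* is transcribed.
So DulE is produced and active.
No repressor is bound and DulE is active, so *nolL* is transcribed.
So NolL is produced and active.
No repressor is bound and NolL is active, so *kosX* is transcribed.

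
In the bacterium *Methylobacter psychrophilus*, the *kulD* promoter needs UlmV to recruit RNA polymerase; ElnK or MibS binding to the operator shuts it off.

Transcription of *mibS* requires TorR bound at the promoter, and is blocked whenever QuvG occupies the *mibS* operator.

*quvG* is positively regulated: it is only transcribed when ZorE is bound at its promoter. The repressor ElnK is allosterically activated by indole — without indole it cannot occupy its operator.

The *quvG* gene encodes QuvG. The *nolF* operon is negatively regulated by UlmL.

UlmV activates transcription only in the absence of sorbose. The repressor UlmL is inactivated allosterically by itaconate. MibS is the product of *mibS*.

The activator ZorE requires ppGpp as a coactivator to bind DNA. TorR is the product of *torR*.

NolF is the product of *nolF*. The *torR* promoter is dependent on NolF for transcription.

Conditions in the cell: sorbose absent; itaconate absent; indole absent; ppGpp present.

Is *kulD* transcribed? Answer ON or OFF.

ON

Indole is absent, so ElnK is inactive.
ppGpp is present, so ZorE is active.
No repressor is bound and ZorE is active, so *quvG* is transcribed.
So QuvG is produced and active.
Itaconate is absent, so UlmL is active.
With repressor UlmL bound, *nolF* is not transcribed.
So NolF is not produced.
Required activator NolF is absent, so *torR* is not transcribed.
So TorR is not produced.
With repressor QuvG bound, *mibS* is not transcribed.
So MibS is not produced.
Sorbose is absent, so UlmV is active.
No repressor is bound and UlmV is active, so *kulD* is transcribed.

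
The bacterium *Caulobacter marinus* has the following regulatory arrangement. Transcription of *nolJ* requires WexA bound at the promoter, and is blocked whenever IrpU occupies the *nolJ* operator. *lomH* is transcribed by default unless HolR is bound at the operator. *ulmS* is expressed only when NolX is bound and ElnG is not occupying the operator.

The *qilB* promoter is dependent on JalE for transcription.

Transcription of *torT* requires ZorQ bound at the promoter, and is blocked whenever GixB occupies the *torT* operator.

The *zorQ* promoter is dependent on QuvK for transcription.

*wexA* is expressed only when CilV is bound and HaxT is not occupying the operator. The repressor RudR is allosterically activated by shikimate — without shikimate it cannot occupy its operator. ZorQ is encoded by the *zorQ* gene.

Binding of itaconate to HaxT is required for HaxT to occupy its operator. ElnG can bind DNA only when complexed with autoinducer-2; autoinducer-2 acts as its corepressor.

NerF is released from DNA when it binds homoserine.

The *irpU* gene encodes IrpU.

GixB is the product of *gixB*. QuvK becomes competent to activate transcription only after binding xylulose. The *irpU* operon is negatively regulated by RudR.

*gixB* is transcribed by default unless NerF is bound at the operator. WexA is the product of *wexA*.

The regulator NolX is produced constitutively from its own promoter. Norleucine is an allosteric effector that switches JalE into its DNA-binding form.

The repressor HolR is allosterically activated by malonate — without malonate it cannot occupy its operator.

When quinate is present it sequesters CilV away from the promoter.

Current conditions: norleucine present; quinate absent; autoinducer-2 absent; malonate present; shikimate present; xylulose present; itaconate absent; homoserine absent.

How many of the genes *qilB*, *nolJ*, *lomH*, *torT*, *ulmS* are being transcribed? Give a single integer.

Norleucine is present, so JalE is active.
No repressor is bound and JalE is active, so *qilB* is transcribed.
→ *qilB* is ON.
Shikimate is present, so RudR is active.
With repressor RudR bound, *irpU* is not transcribed.
So IrpU is not produced.
Itaconate is absent, so HaxT is inactive.
Quinate is absent, so CilV is active.
No repressor is bound and CilV is active, so *wexA* is transcribed.
So WexA is produced and active.
No repressor is bound and WexA is active, so *nolJ* is transcribed.
→ *nolJ* is ON.
Malonate is present, so HolR is active.
With repressor HolR bound, *lomH* is not transcribed.
→ *lomH* is OFF.
Xylulose is present, so QuvK is active.
No repressor is bound and QuvK is active, so *zorQ* is transcribed.
So ZorQ is produced and active.
Homoserine is absent, so NerF is active.
With repressor NerF bound, *gixB* is not transcribed.
So GixB is not produced.
No repressor is bound and ZorQ is active, so *torT* is transcribed.
→ *torT* is ON.
NolX is produced constitutively and is active.
Autoinducer-2 is absent, so ElnG is inactive.
No repressor is bound and NolX is active, so *ulmS* is transcribed.
→ *ulmS* is ON.
4 of the 5 genes are transcribed.

4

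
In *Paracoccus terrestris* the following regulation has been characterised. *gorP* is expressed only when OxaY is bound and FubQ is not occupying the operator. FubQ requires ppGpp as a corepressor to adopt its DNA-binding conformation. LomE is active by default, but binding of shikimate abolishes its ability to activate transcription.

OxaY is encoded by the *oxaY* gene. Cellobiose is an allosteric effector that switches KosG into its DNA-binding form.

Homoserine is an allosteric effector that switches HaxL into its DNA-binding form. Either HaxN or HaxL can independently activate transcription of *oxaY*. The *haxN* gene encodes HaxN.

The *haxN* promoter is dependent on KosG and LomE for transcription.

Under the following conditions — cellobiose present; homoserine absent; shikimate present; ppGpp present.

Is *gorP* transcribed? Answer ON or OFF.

OFF

Cellobiose is present, so KosG is active.
Shikimate is present, so LomE is inactive.
Required activator LomE is absent, so *haxN* is not transcribed.
So HaxN is not produced.
Homoserine is absent, so HaxL is inactive.
No activator is available at the *oxaY* promoter, so *oxaY* is not transcribed.
So OxaY is not produced.
ppGpp is present, so FubQ is active.
With repressor FubQ bound, *gorP* is not transcribed.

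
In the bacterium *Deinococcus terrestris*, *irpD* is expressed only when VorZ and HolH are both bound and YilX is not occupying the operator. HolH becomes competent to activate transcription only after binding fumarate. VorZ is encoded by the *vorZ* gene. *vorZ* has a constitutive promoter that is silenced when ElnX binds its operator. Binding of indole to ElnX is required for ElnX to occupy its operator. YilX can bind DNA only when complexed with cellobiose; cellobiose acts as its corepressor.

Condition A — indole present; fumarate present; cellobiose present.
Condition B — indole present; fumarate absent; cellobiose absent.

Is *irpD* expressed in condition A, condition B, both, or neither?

neither

Condition A:
Indole is present, so ElnX is active.
With repressor ElnX bound, *vorZ* is not transcribed.
So VorZ is not produced.
Fumarate is present, so HolH is active.
Cellobiose is present, so YilX is active.
With repressor YilX bound, *irpD* is not transcribed.
→ *irpD* is OFF in A.
Condition B:
Indole is present, so ElnX is active.
With repressor ElnX bound, *vorZ* is not transcribed.
So VorZ is not produced.
Fumarate is absent, so HolH is inactive.
Cellobiose is absent, so YilX is inactive.
Required activator VorZ is absent, so *irpD* is not transcribed.
→ *irpD* is OFF in B.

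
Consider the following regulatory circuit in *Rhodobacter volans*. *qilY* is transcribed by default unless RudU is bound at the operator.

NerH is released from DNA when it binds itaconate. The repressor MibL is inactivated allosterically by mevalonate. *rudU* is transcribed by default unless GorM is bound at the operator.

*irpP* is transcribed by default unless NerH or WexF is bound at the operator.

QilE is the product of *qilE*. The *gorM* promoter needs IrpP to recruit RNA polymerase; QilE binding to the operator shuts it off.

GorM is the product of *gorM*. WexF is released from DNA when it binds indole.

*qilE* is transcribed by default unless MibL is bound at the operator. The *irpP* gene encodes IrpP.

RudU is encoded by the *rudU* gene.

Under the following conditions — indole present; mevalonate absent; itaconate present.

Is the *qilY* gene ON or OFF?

ON

Itaconate is present, so NerH is inactive.
Indole is present, so WexF is inactive.
With no repressor bound, *irpP* is transcribed.
So IrpP is produced and active.
Mevalonate is absent, so MibL is active.
With repressor MibL bound, *qilE* is not transcribed.
So QilE is not produced.
No repressor is bound and IrpP is active, so *gorM* is transcribed.
So GorM is produced and active.
With repressor GorM bound, *rudU* is not transcribed.
So RudU is not produced.
With no repressor bound, *qilY* is transcribed.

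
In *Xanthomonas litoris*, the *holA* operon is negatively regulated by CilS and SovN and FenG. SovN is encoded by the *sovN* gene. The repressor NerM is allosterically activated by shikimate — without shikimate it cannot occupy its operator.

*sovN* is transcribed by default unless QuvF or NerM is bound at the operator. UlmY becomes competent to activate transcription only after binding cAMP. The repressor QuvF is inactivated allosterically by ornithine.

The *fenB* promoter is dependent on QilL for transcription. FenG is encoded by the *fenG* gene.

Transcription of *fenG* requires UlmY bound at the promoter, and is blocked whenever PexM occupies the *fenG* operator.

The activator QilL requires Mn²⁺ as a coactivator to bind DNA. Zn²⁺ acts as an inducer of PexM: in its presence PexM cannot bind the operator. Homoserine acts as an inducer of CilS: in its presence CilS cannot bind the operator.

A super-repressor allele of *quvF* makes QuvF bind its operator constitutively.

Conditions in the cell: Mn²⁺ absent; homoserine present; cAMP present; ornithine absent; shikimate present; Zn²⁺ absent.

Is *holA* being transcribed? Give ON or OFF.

ON

Homoserine is present, so CilS is inactive.
QuvF is constitutively active in this strain.
Shikimate is present, so NerM is active.
With repressor QuvF bound, *sovN* is not transcribed.
So SovN is not produced.
cAMP is present, so UlmY is active.
Zn²⁺ is absent, so PexM is active.
With repressor PexM bound, *fenG* is not transcribed.
So FenG is not produced.
With no repressor bound, *holA* is transcribed.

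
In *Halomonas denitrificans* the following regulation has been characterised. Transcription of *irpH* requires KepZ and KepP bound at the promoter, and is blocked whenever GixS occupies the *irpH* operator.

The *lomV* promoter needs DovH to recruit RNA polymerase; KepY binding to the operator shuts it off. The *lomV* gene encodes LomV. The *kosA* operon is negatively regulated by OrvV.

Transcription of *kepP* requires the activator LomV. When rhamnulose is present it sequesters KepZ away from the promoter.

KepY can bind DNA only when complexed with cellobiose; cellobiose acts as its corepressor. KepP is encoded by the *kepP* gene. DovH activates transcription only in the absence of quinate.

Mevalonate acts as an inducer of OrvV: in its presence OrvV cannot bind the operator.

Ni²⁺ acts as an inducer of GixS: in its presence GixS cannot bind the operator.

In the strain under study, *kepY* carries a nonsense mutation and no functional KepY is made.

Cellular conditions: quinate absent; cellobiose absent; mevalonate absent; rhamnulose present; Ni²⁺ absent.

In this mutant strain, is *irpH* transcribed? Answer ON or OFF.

Rhamnulose is present, so KepZ is inactive.
Ni²⁺ is absent, so GixS is active.
Quinate is absent, so DovH is active.
KepY is non-functional in this strain, so it has no effect.
No repressor is bound and DovH is active, so *lomV* is transcribed.
So LomV is produced and active.
No repressor is bound and LomV is active, so *kepP* is transcribed.
So KepP is produced and active.
With repressor GixS bound, *irpH* is not transcribed.

OFF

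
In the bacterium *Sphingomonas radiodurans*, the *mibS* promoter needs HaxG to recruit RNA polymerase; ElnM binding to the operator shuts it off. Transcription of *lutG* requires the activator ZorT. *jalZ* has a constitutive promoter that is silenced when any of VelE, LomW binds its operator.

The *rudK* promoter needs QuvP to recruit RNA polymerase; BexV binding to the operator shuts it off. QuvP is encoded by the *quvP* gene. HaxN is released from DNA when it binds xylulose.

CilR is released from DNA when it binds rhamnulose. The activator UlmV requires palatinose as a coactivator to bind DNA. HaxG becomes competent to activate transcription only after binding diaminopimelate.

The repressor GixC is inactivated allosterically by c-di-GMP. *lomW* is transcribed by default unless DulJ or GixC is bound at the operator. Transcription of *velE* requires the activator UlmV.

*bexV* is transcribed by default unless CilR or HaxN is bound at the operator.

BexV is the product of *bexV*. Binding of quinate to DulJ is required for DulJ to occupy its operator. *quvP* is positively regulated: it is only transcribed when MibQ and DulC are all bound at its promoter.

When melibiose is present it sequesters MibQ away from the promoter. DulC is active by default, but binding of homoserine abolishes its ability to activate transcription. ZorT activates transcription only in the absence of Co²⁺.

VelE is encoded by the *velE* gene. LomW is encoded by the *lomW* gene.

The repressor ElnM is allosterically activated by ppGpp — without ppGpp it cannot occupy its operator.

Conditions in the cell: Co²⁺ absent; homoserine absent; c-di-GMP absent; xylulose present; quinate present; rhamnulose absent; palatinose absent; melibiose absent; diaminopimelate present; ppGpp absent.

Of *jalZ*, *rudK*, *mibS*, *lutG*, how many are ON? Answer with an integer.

4

Palatinose is absent, so UlmV is inactive.
Required activator UlmV is absent, so *velE* is not transcribed.
So VelE is not produced.
Quinate is present, so DulJ is active.
c-di-GMP is absent, so GixC is active.
With repressor DulJ bound, *lomW* is not transcribed.
So LomW is not produced.
With no repressor bound, *jalZ* is transcribed.
→ *jalZ* is ON.
Rhamnulose is absent, so CilR is active.
Xylulose is present, so HaxN is inactive.
With repressor CilR bound, *bexV* is not transcribed.
So BexV is not produced.
Melibiose is absent, so MibQ is active.
Homoserine is absent, so DulC is active.
No repressor is bound and MibQ and DulC are active, so *quvP* is transcribed.
So QuvP is produced and active.
No repressor is bound and QuvP is active, so *rudK* is transcribed.
→ *rudK* is ON.
ppGpp is absent, so ElnM is inactive.
Diaminopimelate is present, so HaxG is active.
No repressor is bound and HaxG is active, so *mibS* is transcribed.
→ *mibS* is ON.
Co²⁺ is absent, so ZorT is active.
No repressor is bound and ZorT is active, so *lutG* is transcribed.
→ *lutG* is ON.
4 of the 4 genes are transcribed.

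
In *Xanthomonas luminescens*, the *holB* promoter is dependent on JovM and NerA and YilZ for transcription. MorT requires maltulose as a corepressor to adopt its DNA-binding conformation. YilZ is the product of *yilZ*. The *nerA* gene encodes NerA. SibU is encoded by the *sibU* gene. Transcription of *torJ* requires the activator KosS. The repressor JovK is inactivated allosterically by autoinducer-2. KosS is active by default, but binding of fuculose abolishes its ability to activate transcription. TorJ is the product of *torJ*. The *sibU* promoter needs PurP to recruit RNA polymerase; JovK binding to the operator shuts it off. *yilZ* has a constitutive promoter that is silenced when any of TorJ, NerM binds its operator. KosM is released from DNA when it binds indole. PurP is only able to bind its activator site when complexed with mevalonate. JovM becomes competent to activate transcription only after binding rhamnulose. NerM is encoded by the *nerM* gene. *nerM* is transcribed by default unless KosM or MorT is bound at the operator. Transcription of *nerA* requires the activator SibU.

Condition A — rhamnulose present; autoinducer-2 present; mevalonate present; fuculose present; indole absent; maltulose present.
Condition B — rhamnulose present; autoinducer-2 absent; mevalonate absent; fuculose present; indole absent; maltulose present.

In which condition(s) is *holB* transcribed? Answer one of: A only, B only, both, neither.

Condition A:
Rhamnulose is present, so JovM is active.
Autoinducer-2 is present, so JovK is inactive.
Mevalonate is present, so PurP is active.
No repressor is bound and PurP is active, so *sibU* is transcribed.
So SibU is produced and active.
No repressor is bound and SibU is active, so *nerA* is transcribed.
So NerA is produced and active.
Fuculose is present, so KosS is inactive.
Required activator KosS is absent, so *torJ* is not transcribed.
So TorJ is not produced.
Indole is absent, so KosM is active.
Maltulose is present, so MorT is active.
With repressor KosM bound, *nerM* is not transcribed.
So NerM is not produced.
With no repressor bound, *yilZ* is transcribed.
So YilZ is produced and active.
No repressor is bound and JovM and NerA and YilZ are active, so *holB* is transcribed.
→ *holB* is ON in A.
Condition B:
Rhamnulose is present, so JovM is active.
Autoinducer-2 is absent, so JovK is active.
Mevalonate is absent, so PurP is inactive.
With repressor JovK bound, *sibU* is not transcribed.
So SibU is not produced.
Required activator SibU is absent, so *nerA* is not transcribed.
So NerA is not produced.
Fuculose is present, so KosS is inactive.
Required activator KosS is absent, so *torJ* is not transcribed.
So TorJ is not produced.
Indole is absent, so KosM is active.
Maltulose is present, so MorT is active.
With repressor KosM bound, *nerM* is not transcribed.
So NerM is not produced.
With no repressor bound, *yilZ* is transcribed.
So YilZ is produced and active.
Required activator NerA is absent, so *holB* is not transcribed.
→ *holB* is OFF in B.

A only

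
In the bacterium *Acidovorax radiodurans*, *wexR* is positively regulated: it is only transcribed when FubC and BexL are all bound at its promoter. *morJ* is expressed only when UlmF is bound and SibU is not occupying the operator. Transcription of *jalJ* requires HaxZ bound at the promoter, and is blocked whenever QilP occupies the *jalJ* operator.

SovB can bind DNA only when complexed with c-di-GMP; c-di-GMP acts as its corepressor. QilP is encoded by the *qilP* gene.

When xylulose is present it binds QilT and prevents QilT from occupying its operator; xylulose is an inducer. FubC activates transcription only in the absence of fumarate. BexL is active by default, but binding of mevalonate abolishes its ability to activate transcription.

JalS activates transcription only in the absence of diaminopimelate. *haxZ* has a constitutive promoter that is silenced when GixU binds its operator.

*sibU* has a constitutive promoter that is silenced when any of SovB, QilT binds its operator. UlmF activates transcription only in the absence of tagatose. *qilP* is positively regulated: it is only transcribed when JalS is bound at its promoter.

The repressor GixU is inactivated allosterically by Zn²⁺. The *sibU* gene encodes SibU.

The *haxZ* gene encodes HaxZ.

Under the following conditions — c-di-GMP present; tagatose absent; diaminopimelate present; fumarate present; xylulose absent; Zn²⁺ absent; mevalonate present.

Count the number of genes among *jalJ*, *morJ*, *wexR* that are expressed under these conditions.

1

Diaminopimelate is present, so JalS is inactive.
Required activator JalS is absent, so *qilP* is not transcribed.
So QilP is not produced.
Zn²⁺ is absent, so GixU is active.
With repressor GixU bound, *haxZ* is not transcribed.
So HaxZ is not produced.
Required activator HaxZ is absent, so *jalJ* is not transcribed.
→ *jalJ* is OFF.
Tagatose is absent, so UlmF is active.
c-di-GMP is present, so SovB is active.
Xylulose is absent, so QilT is active.
With repressor SovB bound, *sibU* is not transcribed.
So SibU is not produced.
No repressor is bound and UlmF is active, so *morJ* is transcribed.
→ *morJ* is ON.
Fumarate is present, so FubC is inactive.
Mevalonate is present, so BexL is inactive.
Required activator FubC is absent, so *wexR* is not transcribed.
→ *wexR* is OFF.
1 of the 3 genes is transcribed.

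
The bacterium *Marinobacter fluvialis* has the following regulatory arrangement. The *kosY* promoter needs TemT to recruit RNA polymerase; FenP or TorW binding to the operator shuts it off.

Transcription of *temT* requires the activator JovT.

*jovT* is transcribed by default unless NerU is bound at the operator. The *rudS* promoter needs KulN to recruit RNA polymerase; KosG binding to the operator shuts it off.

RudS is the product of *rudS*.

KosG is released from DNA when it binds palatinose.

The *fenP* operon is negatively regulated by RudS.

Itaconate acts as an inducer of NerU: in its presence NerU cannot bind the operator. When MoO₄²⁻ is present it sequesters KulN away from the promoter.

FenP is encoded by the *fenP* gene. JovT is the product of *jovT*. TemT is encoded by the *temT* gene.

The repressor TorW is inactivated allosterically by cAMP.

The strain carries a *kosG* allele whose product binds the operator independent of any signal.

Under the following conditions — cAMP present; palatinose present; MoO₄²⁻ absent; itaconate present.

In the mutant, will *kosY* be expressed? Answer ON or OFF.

Itaconate is present, so NerU is inactive.
With no repressor bound, *jovT* is transcribed.
So JovT is produced and active.
No repressor is bound and JovT is active, so *temT* is transcribed.
So TemT is produced and active.
MoO₄²⁻ is absent, so KulN is active.
KosG is constitutively active in this strain.
With repressor KosG bound, *rudS* is not transcribed.
So RudS is not produced.
With no repressor bound, *fenP* is transcribed.
So FenP is produced and active.
cAMP is present, so TorW is inactive.
With repressor FenP bound, *kosY* is not transcribed.

OFF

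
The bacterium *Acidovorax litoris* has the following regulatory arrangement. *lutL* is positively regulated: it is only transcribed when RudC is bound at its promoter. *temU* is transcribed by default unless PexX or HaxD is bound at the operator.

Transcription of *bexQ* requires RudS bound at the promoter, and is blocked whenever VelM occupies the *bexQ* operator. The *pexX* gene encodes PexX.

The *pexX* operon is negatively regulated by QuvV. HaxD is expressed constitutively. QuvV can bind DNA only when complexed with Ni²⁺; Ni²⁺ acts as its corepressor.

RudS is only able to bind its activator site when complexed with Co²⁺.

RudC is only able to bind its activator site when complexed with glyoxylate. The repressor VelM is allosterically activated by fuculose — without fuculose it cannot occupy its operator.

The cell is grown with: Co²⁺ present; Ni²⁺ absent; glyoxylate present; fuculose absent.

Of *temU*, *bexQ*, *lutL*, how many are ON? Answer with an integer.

Ni²⁺ is absent, so QuvV is inactive.
With no repressor bound, *pexX* is transcribed.
So PexX is produced and active.
HaxD is produced constitutively and is active.
With repressor PexX bound, *temU* is not transcribed.
→ *temU* is OFF.
Co²⁺ is present, so RudS is active.
Fuculose is absent, so VelM is inactive.
No repressor is bound and RudS is active, so *bexQ* is transcribed.
→ *bexQ* is ON.
Glyoxylate is present, so RudC is active.
No repressor is bound and RudC is active, so *lutL* is transcribed.
→ *lutL* is ON.
2 of the 3 genes are transcribed.

2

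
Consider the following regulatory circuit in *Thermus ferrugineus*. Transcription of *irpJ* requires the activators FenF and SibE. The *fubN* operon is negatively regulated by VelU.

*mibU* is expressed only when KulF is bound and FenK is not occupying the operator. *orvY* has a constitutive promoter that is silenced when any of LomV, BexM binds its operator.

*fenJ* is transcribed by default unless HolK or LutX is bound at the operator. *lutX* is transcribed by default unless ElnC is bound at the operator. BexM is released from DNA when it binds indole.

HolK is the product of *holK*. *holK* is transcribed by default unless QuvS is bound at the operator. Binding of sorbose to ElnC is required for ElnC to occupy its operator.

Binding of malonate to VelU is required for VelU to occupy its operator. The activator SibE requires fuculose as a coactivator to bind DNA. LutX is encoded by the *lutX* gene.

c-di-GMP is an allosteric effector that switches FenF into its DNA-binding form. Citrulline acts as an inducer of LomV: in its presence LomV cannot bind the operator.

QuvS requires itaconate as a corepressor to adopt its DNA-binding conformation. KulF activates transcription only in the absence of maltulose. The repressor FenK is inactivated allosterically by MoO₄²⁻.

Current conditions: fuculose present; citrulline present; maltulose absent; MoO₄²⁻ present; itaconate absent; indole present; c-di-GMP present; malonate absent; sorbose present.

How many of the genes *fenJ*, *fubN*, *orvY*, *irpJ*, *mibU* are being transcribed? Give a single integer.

4

Itaconate is absent, so QuvS is inactive.
With no repressor bound, *holK* is transcribed.
So HolK is produced and active.
Sorbose is present, so ElnC is active.
With repressor ElnC bound, *lutX* is not transcribed.
So LutX is not produced.
With repressor HolK bound, *fenJ* is not transcribed.
→ *fenJ* is OFF.
Malonate is absent, so VelU is inactive.
With no repressor bound, *fubN* is transcribed.
→ *fubN* is ON.
Citrulline is present, so LomV is inactive.
Indole is present, so BexM is inactive.
With no repressor bound, *orvY* is transcribed.
→ *orvY* is ON.
c-di-GMP is present, so FenF is active.
Fuculose is present, so SibE is active.
No repressor is bound and FenF and SibE are active, so *irpJ* is transcribed.
→ *irpJ* is ON.
MoO₄²⁻ is present, so FenK is inactive.
Maltulose is absent, so KulF is active.
No repressor is bound and KulF is active, so *mibU* is transcribed.
→ *mibU* is ON.
4 of the 5 genes are transcribed.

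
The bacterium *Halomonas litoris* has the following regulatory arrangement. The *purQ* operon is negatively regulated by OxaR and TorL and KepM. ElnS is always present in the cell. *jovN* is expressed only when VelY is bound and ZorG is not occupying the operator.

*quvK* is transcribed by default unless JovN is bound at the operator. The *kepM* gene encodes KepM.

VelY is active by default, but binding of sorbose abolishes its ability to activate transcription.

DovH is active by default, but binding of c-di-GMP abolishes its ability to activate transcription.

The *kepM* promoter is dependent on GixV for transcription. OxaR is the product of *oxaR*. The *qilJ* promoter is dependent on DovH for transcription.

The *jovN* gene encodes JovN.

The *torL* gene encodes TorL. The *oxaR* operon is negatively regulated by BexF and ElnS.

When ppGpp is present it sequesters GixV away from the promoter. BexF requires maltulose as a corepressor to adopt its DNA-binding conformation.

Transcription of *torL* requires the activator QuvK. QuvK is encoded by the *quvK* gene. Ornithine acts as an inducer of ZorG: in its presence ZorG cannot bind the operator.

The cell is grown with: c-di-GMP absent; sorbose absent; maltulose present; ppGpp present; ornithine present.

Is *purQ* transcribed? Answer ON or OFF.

ON

Maltulose is present, so BexF is active.
ElnS is produced constitutively and is active.
With repressor BexF bound, *oxaR* is not transcribed.
So OxaR is not produced.
Ornithine is present, so ZorG is inactive.
Sorbose is absent, so VelY is active.
No repressor is bound and VelY is active, so *jovN* is transcribed.
So JovN is produced and active.
With repressor JovN bound, *quvK* is not transcribed.
So QuvK is not produced.
Required activator QuvK is absent, so *torL* is not transcribed.
So TorL is not produced.
ppGpp is present, so GixV is inactive.
Required activator GixV is absent, so *kepM* is not transcribed.
So KepM is not produced.
With no repressor bound, *purQ* is transcribed.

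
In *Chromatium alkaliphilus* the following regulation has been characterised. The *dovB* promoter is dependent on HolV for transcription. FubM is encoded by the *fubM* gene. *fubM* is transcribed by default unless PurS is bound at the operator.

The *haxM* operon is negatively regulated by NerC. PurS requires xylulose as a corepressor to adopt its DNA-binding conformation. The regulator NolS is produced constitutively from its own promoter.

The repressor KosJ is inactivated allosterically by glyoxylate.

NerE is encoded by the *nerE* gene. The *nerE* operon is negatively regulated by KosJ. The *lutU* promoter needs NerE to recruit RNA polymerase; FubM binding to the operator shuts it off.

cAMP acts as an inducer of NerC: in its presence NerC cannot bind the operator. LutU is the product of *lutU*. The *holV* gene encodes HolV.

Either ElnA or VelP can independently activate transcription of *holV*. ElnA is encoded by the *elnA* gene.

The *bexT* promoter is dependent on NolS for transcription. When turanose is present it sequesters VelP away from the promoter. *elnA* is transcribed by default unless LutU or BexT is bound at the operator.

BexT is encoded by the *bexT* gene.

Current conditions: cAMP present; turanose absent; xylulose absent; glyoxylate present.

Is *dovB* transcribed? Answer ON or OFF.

Xylulose is absent, so PurS is inactive.
With no repressor bound, *fubM* is transcribed.
So FubM is produced and active.
Glyoxylate is present, so KosJ is inactive.
With no repressor bound, *nerE* is transcribed.
So NerE is produced and active.
With repressor FubM bound, *lutU* is not transcribed.
So LutU is not produced.
NolS is produced constitutively and is active.
No repressor is bound and NolS is active, so *bexT* is transcribed.
So BexT is produced and active.
With repressor BexT bound, *elnA* is not transcribed.
So ElnA is not produced.
Turanose is absent, so VelP is active.
Activator VelP is present, so *holV* is transcribed.
So HolV is produced and active.
No repressor is bound and HolV is active, so *dovB* is transcribed.

ON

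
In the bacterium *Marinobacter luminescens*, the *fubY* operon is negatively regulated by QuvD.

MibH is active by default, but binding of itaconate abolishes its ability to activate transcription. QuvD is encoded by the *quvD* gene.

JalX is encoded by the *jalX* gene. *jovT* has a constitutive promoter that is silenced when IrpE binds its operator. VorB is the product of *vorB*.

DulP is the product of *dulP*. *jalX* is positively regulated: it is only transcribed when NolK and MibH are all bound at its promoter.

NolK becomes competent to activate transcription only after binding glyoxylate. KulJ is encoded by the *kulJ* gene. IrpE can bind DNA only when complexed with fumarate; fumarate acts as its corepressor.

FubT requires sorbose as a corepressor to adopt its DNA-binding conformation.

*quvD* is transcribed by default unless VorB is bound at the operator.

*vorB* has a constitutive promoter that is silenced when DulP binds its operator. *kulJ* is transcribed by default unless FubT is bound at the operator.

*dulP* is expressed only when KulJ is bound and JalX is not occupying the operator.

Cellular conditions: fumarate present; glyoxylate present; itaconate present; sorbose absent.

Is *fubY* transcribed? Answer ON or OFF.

OFF

Glyoxylate is present, so NolK is active.
Itaconate is present, so MibH is inactive.
Required activator MibH is absent, so *jalX* is not transcribed.
So JalX is not produced.
Sorbose is absent, so FubT is inactive.
With no repressor bound, *kulJ* is transcribed.
So KulJ is produced and active.
No repressor is bound and KulJ is active, so *dulP* is transcribed.
So DulP is produced and active.
With repressor DulP bound, *vorB* is not transcribed.
So VorB is not produced.
With no repressor bound, *quvD* is transcribed.
So QuvD is produced and active.
With repressor QuvD bound, *fubY* is not transcribed.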